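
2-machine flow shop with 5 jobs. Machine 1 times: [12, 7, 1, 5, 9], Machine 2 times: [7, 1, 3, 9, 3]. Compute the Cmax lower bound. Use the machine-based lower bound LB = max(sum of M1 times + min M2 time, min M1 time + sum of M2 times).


LB1 = sum(M1 times) + min(M2 times) = 34 + 1 = 35
LB2 = min(M1 times) + sum(M2 times) = 1 + 23 = 24
Lower bound = max(LB1, LB2) = max(35, 24) = 35

35


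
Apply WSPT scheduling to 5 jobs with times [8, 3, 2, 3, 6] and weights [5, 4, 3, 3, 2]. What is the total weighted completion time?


Compute p/w ratios and sort ascending (WSPT): [(2, 3), (3, 4), (3, 3), (8, 5), (6, 2)]
Compute weighted completion times:
  Job (p=2,w=3): C=2, w*C=3*2=6
  Job (p=3,w=4): C=5, w*C=4*5=20
  Job (p=3,w=3): C=8, w*C=3*8=24
  Job (p=8,w=5): C=16, w*C=5*16=80
  Job (p=6,w=2): C=22, w*C=2*22=44
Total weighted completion time = 174

174


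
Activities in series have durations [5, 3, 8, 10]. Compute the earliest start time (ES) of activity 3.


Activity 3 starts after activities 1 through 2 complete.
Predecessor durations: [5, 3]
ES = 5 + 3 = 8

8


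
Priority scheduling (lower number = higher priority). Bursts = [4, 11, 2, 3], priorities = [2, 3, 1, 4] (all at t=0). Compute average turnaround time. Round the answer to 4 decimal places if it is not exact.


Sort by priority (ascending = highest first):
Order: [(1, 2), (2, 4), (3, 11), (4, 3)]
Completion times:
  Priority 1, burst=2, C=2
  Priority 2, burst=4, C=6
  Priority 3, burst=11, C=17
  Priority 4, burst=3, C=20
Average turnaround = 45/4 = 11.25

11.25


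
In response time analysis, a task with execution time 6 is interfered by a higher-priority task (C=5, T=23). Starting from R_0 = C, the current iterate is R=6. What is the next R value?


R_next = C + ceil(R_prev / T_hp) * C_hp
ceil(6 / 23) = ceil(0.2609) = 1
Interference = 1 * 5 = 5
R_next = 6 + 5 = 11

11


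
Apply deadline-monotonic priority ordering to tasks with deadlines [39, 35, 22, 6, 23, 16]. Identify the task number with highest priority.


Sort tasks by relative deadline (ascending):
  Task 4: deadline = 6
  Task 6: deadline = 16
  Task 3: deadline = 22
  Task 5: deadline = 23
  Task 2: deadline = 35
  Task 1: deadline = 39
Priority order (highest first): [4, 6, 3, 5, 2, 1]
Highest priority task = 4

4


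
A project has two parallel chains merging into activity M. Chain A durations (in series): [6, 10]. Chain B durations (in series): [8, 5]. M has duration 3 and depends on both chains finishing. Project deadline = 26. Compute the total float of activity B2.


Forward pass: ES(B2) = sum of predecessors on chain B = 8
EF = ES + duration = 8 + 5 = 13
Backward pass: LF(M) = deadline = 26; LS(M) = 26 - 3 = 23
LF(B2) = LS(M) - sum(successors on chain B) = 23 - 0 = 23
LS = LF - duration = 23 - 5 = 18
Total float = LS - ES = 18 - 8 = 10

10


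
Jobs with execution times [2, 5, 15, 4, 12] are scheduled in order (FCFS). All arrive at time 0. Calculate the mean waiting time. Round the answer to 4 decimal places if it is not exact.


FCFS order (as given): [2, 5, 15, 4, 12]
Waiting times:
  Job 1: wait = 0
  Job 2: wait = 2
  Job 3: wait = 7
  Job 4: wait = 22
  Job 5: wait = 26
Sum of waiting times = 57
Average waiting time = 57/5 = 11.4

11.4


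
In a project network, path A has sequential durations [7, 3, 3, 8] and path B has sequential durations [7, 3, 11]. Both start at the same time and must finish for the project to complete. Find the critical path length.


Path A total = 7 + 3 + 3 + 8 = 21
Path B total = 7 + 3 + 11 = 21
Critical path = longest path = max(21, 21) = 21

21


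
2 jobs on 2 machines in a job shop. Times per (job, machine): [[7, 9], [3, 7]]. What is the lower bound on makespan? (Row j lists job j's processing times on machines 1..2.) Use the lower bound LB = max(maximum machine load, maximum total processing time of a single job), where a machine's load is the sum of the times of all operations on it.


Machine loads:
  Machine 1: 7 + 3 = 10
  Machine 2: 9 + 7 = 16
Max machine load = 16
Job totals:
  Job 1: 16
  Job 2: 10
Max job total = 16
Lower bound = max(16, 16) = 16

16


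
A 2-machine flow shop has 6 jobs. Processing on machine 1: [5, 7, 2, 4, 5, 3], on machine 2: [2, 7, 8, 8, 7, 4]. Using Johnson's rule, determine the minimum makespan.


Apply Johnson's rule:
  Group 1 (a <= b): [(3, 2, 8), (6, 3, 4), (4, 4, 8), (5, 5, 7), (2, 7, 7)]
  Group 2 (a > b): [(1, 5, 2)]
Optimal job order: [3, 6, 4, 5, 2, 1]
Schedule:
  Job 3: M1 done at 2, M2 done at 10
  Job 6: M1 done at 5, M2 done at 14
  Job 4: M1 done at 9, M2 done at 22
  Job 5: M1 done at 14, M2 done at 29
  Job 2: M1 done at 21, M2 done at 36
  Job 1: M1 done at 26, M2 done at 38
Makespan = 38

38


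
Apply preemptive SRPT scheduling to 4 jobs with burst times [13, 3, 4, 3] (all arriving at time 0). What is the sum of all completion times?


Since all jobs arrive at t=0, SRPT equals SPT ordering.
SPT order: [3, 3, 4, 13]
Completion times:
  Job 1: p=3, C=3
  Job 2: p=3, C=6
  Job 3: p=4, C=10
  Job 4: p=13, C=23
Total completion time = 3 + 6 + 10 + 23 = 42

42


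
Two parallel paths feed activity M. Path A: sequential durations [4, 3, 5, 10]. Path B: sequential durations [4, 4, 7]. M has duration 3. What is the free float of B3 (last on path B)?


ES(B3) = sum of predecessors on chain B = 8
EF(B3) = ES + duration = 8 + 7 = 15
Successor of B3 is M. ES(M) = max(sum(A), sum(B)) = max(22, 15) = 22
Free float = ES(successor) - EF(current) = 22 - 15 = 7

7


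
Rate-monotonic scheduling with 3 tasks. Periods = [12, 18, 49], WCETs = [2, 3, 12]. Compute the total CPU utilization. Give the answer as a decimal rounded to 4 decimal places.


Compute individual utilizations (exact fractions):
  Task 1: C/T = 2/12 = 1/6 (approx. 0.1667)
  Task 2: C/T = 3/18 = 1/6 (approx. 0.1667)
  Task 3: C/T = 12/49 (approx. 0.2449)
Total utilization U = 1/6 + 1/6 + 12/49 = 85/147
Rounded to 4 decimal places: U = 0.5782
RM (Liu & Layland) bound for 3 tasks = 0.779763; compare with U = 85/147 (approx. 0.578231)
U <= bound, so schedulable by RM sufficient condition.

0.5782


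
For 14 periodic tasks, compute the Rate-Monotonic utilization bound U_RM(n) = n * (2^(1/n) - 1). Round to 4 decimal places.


Compute 2^(1/14) = 1.0507566387
Subtract 1: 1.0507566387 - 1 = 0.0507566387
Multiply by n: 14 * 0.0507566387 = 0.7105929418
Round to 4 dp: 0.7106

0.7106


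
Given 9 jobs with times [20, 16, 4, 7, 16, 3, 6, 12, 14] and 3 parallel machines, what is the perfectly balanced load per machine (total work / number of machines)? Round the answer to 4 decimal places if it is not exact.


Total processing time = 20 + 16 + 4 + 7 + 16 + 3 + 6 + 12 + 14 = 98
Number of machines = 3
Ideal balanced load = 98 / 3 = 32.6667

32.6667


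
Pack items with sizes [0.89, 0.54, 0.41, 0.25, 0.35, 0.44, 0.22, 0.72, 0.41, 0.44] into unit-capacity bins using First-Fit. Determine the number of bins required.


Place items sequentially using First-Fit:
  Item 0.89 -> new Bin 1
  Item 0.54 -> new Bin 2
  Item 0.41 -> Bin 2 (now 0.95)
  Item 0.25 -> new Bin 3
  Item 0.35 -> Bin 3 (now 0.6)
  Item 0.44 -> new Bin 4
  Item 0.22 -> Bin 3 (now 0.82)
  Item 0.72 -> new Bin 5
  Item 0.41 -> Bin 4 (now 0.85)
  Item 0.44 -> new Bin 6
Total bins used = 6

6


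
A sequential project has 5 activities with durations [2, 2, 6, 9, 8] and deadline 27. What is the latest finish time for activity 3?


LF(activity 3) = deadline - sum of successor durations
Successors: activities 4 through 5 with durations [9, 8]
Sum of successor durations = 17
LF = 27 - 17 = 10

10


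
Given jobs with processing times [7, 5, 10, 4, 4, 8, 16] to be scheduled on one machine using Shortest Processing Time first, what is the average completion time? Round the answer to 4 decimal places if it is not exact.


Sort jobs by processing time (SPT order): [4, 4, 5, 7, 8, 10, 16]
Compute completion times sequentially:
  Job 1: processing = 4, completes at 4
  Job 2: processing = 4, completes at 8
  Job 3: processing = 5, completes at 13
  Job 4: processing = 7, completes at 20
  Job 5: processing = 8, completes at 28
  Job 6: processing = 10, completes at 38
  Job 7: processing = 16, completes at 54
Sum of completion times = 165
Average completion time = 165/7 = 23.5714

23.5714


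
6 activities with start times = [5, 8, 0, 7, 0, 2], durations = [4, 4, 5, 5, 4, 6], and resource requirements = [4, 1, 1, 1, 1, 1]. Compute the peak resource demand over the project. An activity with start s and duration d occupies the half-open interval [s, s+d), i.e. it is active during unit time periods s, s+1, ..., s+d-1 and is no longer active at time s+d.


Each activity i is active on [start_i, start_i + duration_i).
Compute total resource usage per time slot:
  t=0: active resources = [1, 1], total = 2
  t=1: active resources = [1, 1], total = 2
  t=2: active resources = [1, 1, 1], total = 3
  t=3: active resources = [1, 1, 1], total = 3
  t=4: active resources = [1, 1], total = 2
  t=5: active resources = [4, 1], total = 5
  t=6: active resources = [4, 1], total = 5
  t=7: active resources = [4, 1, 1], total = 6
  t=8: active resources = [4, 1, 1], total = 6
  t=9: active resources = [1, 1], total = 2
  t=10: active resources = [1, 1], total = 2
  t=11: active resources = [1, 1], total = 2
Peak resource demand = 6

6


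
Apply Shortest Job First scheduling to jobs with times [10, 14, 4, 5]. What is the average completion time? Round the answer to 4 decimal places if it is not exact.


SJF order (ascending): [4, 5, 10, 14]
Completion times:
  Job 1: burst=4, C=4
  Job 2: burst=5, C=9
  Job 3: burst=10, C=19
  Job 4: burst=14, C=33
Average completion = 65/4 = 16.25

16.25


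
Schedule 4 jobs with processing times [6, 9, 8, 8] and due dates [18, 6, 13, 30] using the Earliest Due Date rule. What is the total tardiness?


Sort by due date (EDD order): [(9, 6), (8, 13), (6, 18), (8, 30)]
Compute completion times and tardiness:
  Job 1: p=9, d=6, C=9, tardiness=max(0,9-6)=3
  Job 2: p=8, d=13, C=17, tardiness=max(0,17-13)=4
  Job 3: p=6, d=18, C=23, tardiness=max(0,23-18)=5
  Job 4: p=8, d=30, C=31, tardiness=max(0,31-30)=1
Total tardiness = 13

13


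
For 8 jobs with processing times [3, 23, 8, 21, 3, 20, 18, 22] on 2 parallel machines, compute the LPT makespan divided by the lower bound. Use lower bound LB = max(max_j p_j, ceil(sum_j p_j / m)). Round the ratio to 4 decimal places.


LPT order: [23, 22, 21, 20, 18, 8, 3, 3]
Machine loads after assignment: [61, 57]
LPT makespan = 61
Lower bound = max(max_job, ceil(total/2)) = max(23, 59) = 59
Ratio = 61 / 59 = 1.0339

1.0339


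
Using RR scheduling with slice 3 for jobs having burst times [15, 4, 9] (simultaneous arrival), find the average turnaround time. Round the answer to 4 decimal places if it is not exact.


Time quantum = 3
Execution trace:
  J1 runs 3 units, time = 3
  J2 runs 3 units, time = 6
  J3 runs 3 units, time = 9
  J1 runs 3 units, time = 12
  J2 runs 1 units, time = 13
  J3 runs 3 units, time = 16
  J1 runs 3 units, time = 19
  J3 runs 3 units, time = 22
  J1 runs 3 units, time = 25
  J1 runs 3 units, time = 28
Finish times: [28, 13, 22]
Average turnaround = 63/3 = 21.0

21.0


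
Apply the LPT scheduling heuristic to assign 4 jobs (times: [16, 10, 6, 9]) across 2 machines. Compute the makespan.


Sort jobs in decreasing order (LPT): [16, 10, 9, 6]
Assign each job to the least loaded machine:
  Machine 1: jobs [16, 6], load = 22
  Machine 2: jobs [10, 9], load = 19
Makespan = max load = 22

22


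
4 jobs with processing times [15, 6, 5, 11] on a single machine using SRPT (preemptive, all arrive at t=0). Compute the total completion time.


Since all jobs arrive at t=0, SRPT equals SPT ordering.
SPT order: [5, 6, 11, 15]
Completion times:
  Job 1: p=5, C=5
  Job 2: p=6, C=11
  Job 3: p=11, C=22
  Job 4: p=15, C=37
Total completion time = 5 + 11 + 22 + 37 = 75

75


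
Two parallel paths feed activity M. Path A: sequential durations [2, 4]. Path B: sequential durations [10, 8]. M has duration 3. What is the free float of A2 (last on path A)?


ES(A2) = sum of predecessors on chain A = 2
EF(A2) = ES + duration = 2 + 4 = 6
Successor of A2 is M. ES(M) = max(sum(A), sum(B)) = max(6, 18) = 18
Free float = ES(successor) - EF(current) = 18 - 6 = 12

12


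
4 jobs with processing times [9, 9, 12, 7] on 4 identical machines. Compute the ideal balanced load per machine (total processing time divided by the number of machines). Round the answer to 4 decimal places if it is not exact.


Total processing time = 9 + 9 + 12 + 7 = 37
Number of machines = 4
Ideal balanced load = 37 / 4 = 9.25

9.25


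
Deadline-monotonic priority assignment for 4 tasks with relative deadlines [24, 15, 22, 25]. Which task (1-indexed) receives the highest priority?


Sort tasks by relative deadline (ascending):
  Task 2: deadline = 15
  Task 3: deadline = 22
  Task 1: deadline = 24
  Task 4: deadline = 25
Priority order (highest first): [2, 3, 1, 4]
Highest priority task = 2

2


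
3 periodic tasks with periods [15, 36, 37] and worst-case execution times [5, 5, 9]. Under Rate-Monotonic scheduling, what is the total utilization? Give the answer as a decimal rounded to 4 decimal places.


Compute individual utilizations (exact fractions):
  Task 1: C/T = 5/15 = 1/3 (approx. 0.3333)
  Task 2: C/T = 5/36 (approx. 0.1389)
  Task 3: C/T = 9/37 (approx. 0.2432)
Total utilization U = 1/3 + 5/36 + 9/37 = 953/1332
Rounded to 4 decimal places: U = 0.7155
RM (Liu & Layland) bound for 3 tasks = 0.779763; compare with U = 953/1332 (approx. 0.715465)
U <= bound, so schedulable by RM sufficient condition.

0.7155


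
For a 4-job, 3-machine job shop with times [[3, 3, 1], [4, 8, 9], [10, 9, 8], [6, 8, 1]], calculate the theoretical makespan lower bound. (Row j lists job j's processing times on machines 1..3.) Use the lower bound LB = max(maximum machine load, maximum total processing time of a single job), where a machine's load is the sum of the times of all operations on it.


Machine loads:
  Machine 1: 3 + 4 + 10 + 6 = 23
  Machine 2: 3 + 8 + 9 + 8 = 28
  Machine 3: 1 + 9 + 8 + 1 = 19
Max machine load = 28
Job totals:
  Job 1: 7
  Job 2: 21
  Job 3: 27
  Job 4: 15
Max job total = 27
Lower bound = max(28, 27) = 28

28


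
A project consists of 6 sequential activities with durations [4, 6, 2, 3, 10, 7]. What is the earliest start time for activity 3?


Activity 3 starts after activities 1 through 2 complete.
Predecessor durations: [4, 6]
ES = 4 + 6 = 10

10


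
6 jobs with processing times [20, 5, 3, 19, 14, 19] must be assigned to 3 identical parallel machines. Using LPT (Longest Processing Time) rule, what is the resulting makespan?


Sort jobs in decreasing order (LPT): [20, 19, 19, 14, 5, 3]
Assign each job to the least loaded machine:
  Machine 1: jobs [20, 3], load = 23
  Machine 2: jobs [19, 14], load = 33
  Machine 3: jobs [19, 5], load = 24
Makespan = max load = 33

33


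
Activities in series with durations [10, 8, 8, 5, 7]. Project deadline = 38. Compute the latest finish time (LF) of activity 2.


LF(activity 2) = deadline - sum of successor durations
Successors: activities 3 through 5 with durations [8, 5, 7]
Sum of successor durations = 20
LF = 38 - 20 = 18

18


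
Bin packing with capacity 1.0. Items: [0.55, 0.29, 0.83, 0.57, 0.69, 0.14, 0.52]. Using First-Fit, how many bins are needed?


Place items sequentially using First-Fit:
  Item 0.55 -> new Bin 1
  Item 0.29 -> Bin 1 (now 0.84)
  Item 0.83 -> new Bin 2
  Item 0.57 -> new Bin 3
  Item 0.69 -> new Bin 4
  Item 0.14 -> Bin 1 (now 0.98)
  Item 0.52 -> new Bin 5
Total bins used = 5

5


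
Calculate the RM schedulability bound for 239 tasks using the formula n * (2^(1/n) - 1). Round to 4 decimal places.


Compute 2^(1/239) = 1.0029044070
Subtract 1: 1.0029044070 - 1 = 0.0029044070
Multiply by n: 239 * 0.0029044070 = 0.6941532730
Round to 4 dp: 0.6942

0.6942


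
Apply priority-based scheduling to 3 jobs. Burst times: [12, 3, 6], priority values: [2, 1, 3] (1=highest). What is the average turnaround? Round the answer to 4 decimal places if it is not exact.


Sort by priority (ascending = highest first):
Order: [(1, 3), (2, 12), (3, 6)]
Completion times:
  Priority 1, burst=3, C=3
  Priority 2, burst=12, C=15
  Priority 3, burst=6, C=21
Average turnaround = 39/3 = 13.0

13.0


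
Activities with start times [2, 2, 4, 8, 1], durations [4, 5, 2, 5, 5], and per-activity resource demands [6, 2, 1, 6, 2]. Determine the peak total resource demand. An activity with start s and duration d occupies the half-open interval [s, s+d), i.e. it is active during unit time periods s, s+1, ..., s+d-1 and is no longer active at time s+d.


Each activity i is active on [start_i, start_i + duration_i).
Compute total resource usage per time slot:
  t=0: active resources = [], total = 0
  t=1: active resources = [2], total = 2
  t=2: active resources = [6, 2, 2], total = 10
  t=3: active resources = [6, 2, 2], total = 10
  t=4: active resources = [6, 2, 1, 2], total = 11
  t=5: active resources = [6, 2, 1, 2], total = 11
  t=6: active resources = [2], total = 2
  t=7: active resources = [], total = 0
  t=8: active resources = [6], total = 6
  t=9: active resources = [6], total = 6
  t=10: active resources = [6], total = 6
  t=11: active resources = [6], total = 6
  t=12: active resources = [6], total = 6
Peak resource demand = 11

11


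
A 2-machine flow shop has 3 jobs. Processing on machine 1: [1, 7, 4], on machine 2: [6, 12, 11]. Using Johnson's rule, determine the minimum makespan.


Apply Johnson's rule:
  Group 1 (a <= b): [(1, 1, 6), (3, 4, 11), (2, 7, 12)]
  Group 2 (a > b): []
Optimal job order: [1, 3, 2]
Schedule:
  Job 1: M1 done at 1, M2 done at 7
  Job 3: M1 done at 5, M2 done at 18
  Job 2: M1 done at 12, M2 done at 30
Makespan = 30

30


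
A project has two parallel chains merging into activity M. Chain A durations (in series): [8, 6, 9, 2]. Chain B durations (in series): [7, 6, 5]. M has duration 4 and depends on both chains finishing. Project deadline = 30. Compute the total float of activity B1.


Forward pass: ES(B1) = sum of predecessors on chain B = 0
EF = ES + duration = 0 + 7 = 7
Backward pass: LF(M) = deadline = 30; LS(M) = 30 - 4 = 26
LF(B1) = LS(M) - sum(successors on chain B) = 26 - 11 = 15
LS = LF - duration = 15 - 7 = 8
Total float = LS - ES = 8 - 0 = 8

8


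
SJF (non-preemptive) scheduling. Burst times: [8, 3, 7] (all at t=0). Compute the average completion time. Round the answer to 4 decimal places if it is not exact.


SJF order (ascending): [3, 7, 8]
Completion times:
  Job 1: burst=3, C=3
  Job 2: burst=7, C=10
  Job 3: burst=8, C=18
Average completion = 31/3 = 10.3333

10.3333


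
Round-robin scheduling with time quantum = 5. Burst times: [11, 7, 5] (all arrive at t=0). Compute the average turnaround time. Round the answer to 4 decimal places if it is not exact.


Time quantum = 5
Execution trace:
  J1 runs 5 units, time = 5
  J2 runs 5 units, time = 10
  J3 runs 5 units, time = 15
  J1 runs 5 units, time = 20
  J2 runs 2 units, time = 22
  J1 runs 1 units, time = 23
Finish times: [23, 22, 15]
Average turnaround = 60/3 = 20.0

20.0


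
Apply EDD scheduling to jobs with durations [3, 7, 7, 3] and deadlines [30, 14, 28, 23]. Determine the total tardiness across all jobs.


Sort by due date (EDD order): [(7, 14), (3, 23), (7, 28), (3, 30)]
Compute completion times and tardiness:
  Job 1: p=7, d=14, C=7, tardiness=max(0,7-14)=0
  Job 2: p=3, d=23, C=10, tardiness=max(0,10-23)=0
  Job 3: p=7, d=28, C=17, tardiness=max(0,17-28)=0
  Job 4: p=3, d=30, C=20, tardiness=max(0,20-30)=0
Total tardiness = 0

0


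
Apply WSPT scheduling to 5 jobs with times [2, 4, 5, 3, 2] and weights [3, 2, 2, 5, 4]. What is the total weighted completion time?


Compute p/w ratios and sort ascending (WSPT): [(2, 4), (3, 5), (2, 3), (4, 2), (5, 2)]
Compute weighted completion times:
  Job (p=2,w=4): C=2, w*C=4*2=8
  Job (p=3,w=5): C=5, w*C=5*5=25
  Job (p=2,w=3): C=7, w*C=3*7=21
  Job (p=4,w=2): C=11, w*C=2*11=22
  Job (p=5,w=2): C=16, w*C=2*16=32
Total weighted completion time = 108

108


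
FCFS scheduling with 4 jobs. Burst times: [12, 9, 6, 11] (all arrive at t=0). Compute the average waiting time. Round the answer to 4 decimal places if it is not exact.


FCFS order (as given): [12, 9, 6, 11]
Waiting times:
  Job 1: wait = 0
  Job 2: wait = 12
  Job 3: wait = 21
  Job 4: wait = 27
Sum of waiting times = 60
Average waiting time = 60/4 = 15.0

15.0


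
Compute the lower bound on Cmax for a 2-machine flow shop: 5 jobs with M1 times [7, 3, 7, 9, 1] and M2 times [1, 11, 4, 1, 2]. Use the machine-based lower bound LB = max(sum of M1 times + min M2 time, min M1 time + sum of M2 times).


LB1 = sum(M1 times) + min(M2 times) = 27 + 1 = 28
LB2 = min(M1 times) + sum(M2 times) = 1 + 19 = 20
Lower bound = max(LB1, LB2) = max(28, 20) = 28

28


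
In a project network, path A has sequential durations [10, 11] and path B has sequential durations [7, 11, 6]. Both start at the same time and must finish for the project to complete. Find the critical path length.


Path A total = 10 + 11 = 21
Path B total = 7 + 11 + 6 = 24
Critical path = longest path = max(21, 24) = 24

24


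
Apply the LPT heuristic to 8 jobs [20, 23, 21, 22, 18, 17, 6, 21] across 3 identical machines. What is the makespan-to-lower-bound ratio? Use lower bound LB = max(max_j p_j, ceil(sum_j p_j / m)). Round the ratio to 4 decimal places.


LPT order: [23, 22, 21, 21, 20, 18, 17, 6]
Machine loads after assignment: [58, 48, 42]
LPT makespan = 58
Lower bound = max(max_job, ceil(total/3)) = max(23, 50) = 50
Ratio = 58 / 50 = 1.16

1.16


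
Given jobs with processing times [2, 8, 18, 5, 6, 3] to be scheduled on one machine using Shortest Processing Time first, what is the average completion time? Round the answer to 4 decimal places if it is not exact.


Sort jobs by processing time (SPT order): [2, 3, 5, 6, 8, 18]
Compute completion times sequentially:
  Job 1: processing = 2, completes at 2
  Job 2: processing = 3, completes at 5
  Job 3: processing = 5, completes at 10
  Job 4: processing = 6, completes at 16
  Job 5: processing = 8, completes at 24
  Job 6: processing = 18, completes at 42
Sum of completion times = 99
Average completion time = 99/6 = 16.5

16.5


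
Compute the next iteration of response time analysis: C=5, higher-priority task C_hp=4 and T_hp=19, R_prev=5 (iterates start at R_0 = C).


R_next = C + ceil(R_prev / T_hp) * C_hp
ceil(5 / 19) = ceil(0.2632) = 1
Interference = 1 * 4 = 4
R_next = 5 + 4 = 9

9


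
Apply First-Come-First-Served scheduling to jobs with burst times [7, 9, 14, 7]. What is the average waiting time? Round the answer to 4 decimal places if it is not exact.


FCFS order (as given): [7, 9, 14, 7]
Waiting times:
  Job 1: wait = 0
  Job 2: wait = 7
  Job 3: wait = 16
  Job 4: wait = 30
Sum of waiting times = 53
Average waiting time = 53/4 = 13.25

13.25


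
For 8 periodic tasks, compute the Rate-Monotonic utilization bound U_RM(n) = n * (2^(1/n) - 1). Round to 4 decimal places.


Compute 2^(1/8) = 1.0905077327
Subtract 1: 1.0905077327 - 1 = 0.0905077327
Multiply by n: 8 * 0.0905077327 = 0.7240618616
Round to 4 dp: 0.7241

0.7241


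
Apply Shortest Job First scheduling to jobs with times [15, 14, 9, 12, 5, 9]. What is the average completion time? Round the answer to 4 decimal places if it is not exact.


SJF order (ascending): [5, 9, 9, 12, 14, 15]
Completion times:
  Job 1: burst=5, C=5
  Job 2: burst=9, C=14
  Job 3: burst=9, C=23
  Job 4: burst=12, C=35
  Job 5: burst=14, C=49
  Job 6: burst=15, C=64
Average completion = 190/6 = 31.6667

31.6667


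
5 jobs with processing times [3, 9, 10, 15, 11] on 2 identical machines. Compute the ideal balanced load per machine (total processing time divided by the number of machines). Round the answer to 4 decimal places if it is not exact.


Total processing time = 3 + 9 + 10 + 15 + 11 = 48
Number of machines = 2
Ideal balanced load = 48 / 2 = 24.0

24.0


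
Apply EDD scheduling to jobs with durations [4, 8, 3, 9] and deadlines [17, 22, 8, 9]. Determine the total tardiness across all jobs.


Sort by due date (EDD order): [(3, 8), (9, 9), (4, 17), (8, 22)]
Compute completion times and tardiness:
  Job 1: p=3, d=8, C=3, tardiness=max(0,3-8)=0
  Job 2: p=9, d=9, C=12, tardiness=max(0,12-9)=3
  Job 3: p=4, d=17, C=16, tardiness=max(0,16-17)=0
  Job 4: p=8, d=22, C=24, tardiness=max(0,24-22)=2
Total tardiness = 5

5


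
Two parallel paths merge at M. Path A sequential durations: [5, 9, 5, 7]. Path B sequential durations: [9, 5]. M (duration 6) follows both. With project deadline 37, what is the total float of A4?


Forward pass: ES(A4) = sum of predecessors on chain A = 19
EF = ES + duration = 19 + 7 = 26
Backward pass: LF(M) = deadline = 37; LS(M) = 37 - 6 = 31
LF(A4) = LS(M) - sum(successors on chain A) = 31 - 0 = 31
LS = LF - duration = 31 - 7 = 24
Total float = LS - ES = 24 - 19 = 5

5


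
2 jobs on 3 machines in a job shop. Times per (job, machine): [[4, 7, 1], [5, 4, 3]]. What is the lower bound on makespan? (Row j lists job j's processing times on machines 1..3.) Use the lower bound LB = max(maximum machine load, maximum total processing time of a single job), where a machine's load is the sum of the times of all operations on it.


Machine loads:
  Machine 1: 4 + 5 = 9
  Machine 2: 7 + 4 = 11
  Machine 3: 1 + 3 = 4
Max machine load = 11
Job totals:
  Job 1: 12
  Job 2: 12
Max job total = 12
Lower bound = max(11, 12) = 12

12


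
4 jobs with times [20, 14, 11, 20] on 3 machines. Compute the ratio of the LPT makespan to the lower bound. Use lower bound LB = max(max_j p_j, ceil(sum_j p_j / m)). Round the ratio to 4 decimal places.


LPT order: [20, 20, 14, 11]
Machine loads after assignment: [20, 20, 25]
LPT makespan = 25
Lower bound = max(max_job, ceil(total/3)) = max(20, 22) = 22
Ratio = 25 / 22 = 1.1364

1.1364


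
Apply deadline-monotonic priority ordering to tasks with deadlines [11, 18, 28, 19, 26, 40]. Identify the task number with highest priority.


Sort tasks by relative deadline (ascending):
  Task 1: deadline = 11
  Task 2: deadline = 18
  Task 4: deadline = 19
  Task 5: deadline = 26
  Task 3: deadline = 28
  Task 6: deadline = 40
Priority order (highest first): [1, 2, 4, 5, 3, 6]
Highest priority task = 1

1


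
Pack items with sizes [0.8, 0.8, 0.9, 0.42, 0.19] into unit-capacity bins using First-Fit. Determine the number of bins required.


Place items sequentially using First-Fit:
  Item 0.8 -> new Bin 1
  Item 0.8 -> new Bin 2
  Item 0.9 -> new Bin 3
  Item 0.42 -> new Bin 4
  Item 0.19 -> Bin 1 (now 0.99)
Total bins used = 4

4


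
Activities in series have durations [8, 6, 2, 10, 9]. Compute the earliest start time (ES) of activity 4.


Activity 4 starts after activities 1 through 3 complete.
Predecessor durations: [8, 6, 2]
ES = 8 + 6 + 2 = 16

16


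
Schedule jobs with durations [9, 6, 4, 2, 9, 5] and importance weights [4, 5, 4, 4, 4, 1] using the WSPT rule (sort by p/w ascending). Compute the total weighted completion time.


Compute p/w ratios and sort ascending (WSPT): [(2, 4), (4, 4), (6, 5), (9, 4), (9, 4), (5, 1)]
Compute weighted completion times:
  Job (p=2,w=4): C=2, w*C=4*2=8
  Job (p=4,w=4): C=6, w*C=4*6=24
  Job (p=6,w=5): C=12, w*C=5*12=60
  Job (p=9,w=4): C=21, w*C=4*21=84
  Job (p=9,w=4): C=30, w*C=4*30=120
  Job (p=5,w=1): C=35, w*C=1*35=35
Total weighted completion time = 331

331


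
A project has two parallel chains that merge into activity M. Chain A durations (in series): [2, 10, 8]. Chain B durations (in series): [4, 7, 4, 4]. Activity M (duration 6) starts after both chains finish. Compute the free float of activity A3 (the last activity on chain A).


ES(A3) = sum of predecessors on chain A = 12
EF(A3) = ES + duration = 12 + 8 = 20
Successor of A3 is M. ES(M) = max(sum(A), sum(B)) = max(20, 19) = 20
Free float = ES(successor) - EF(current) = 20 - 20 = 0

0


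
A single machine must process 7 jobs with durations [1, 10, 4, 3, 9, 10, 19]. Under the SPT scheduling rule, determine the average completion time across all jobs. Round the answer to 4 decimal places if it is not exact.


Sort jobs by processing time (SPT order): [1, 3, 4, 9, 10, 10, 19]
Compute completion times sequentially:
  Job 1: processing = 1, completes at 1
  Job 2: processing = 3, completes at 4
  Job 3: processing = 4, completes at 8
  Job 4: processing = 9, completes at 17
  Job 5: processing = 10, completes at 27
  Job 6: processing = 10, completes at 37
  Job 7: processing = 19, completes at 56
Sum of completion times = 150
Average completion time = 150/7 = 21.4286

21.4286


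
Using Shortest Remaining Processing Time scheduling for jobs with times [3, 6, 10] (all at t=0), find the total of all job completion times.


Since all jobs arrive at t=0, SRPT equals SPT ordering.
SPT order: [3, 6, 10]
Completion times:
  Job 1: p=3, C=3
  Job 2: p=6, C=9
  Job 3: p=10, C=19
Total completion time = 3 + 9 + 19 = 31

31


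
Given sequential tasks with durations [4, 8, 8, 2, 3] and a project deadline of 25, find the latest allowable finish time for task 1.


LF(activity 1) = deadline - sum of successor durations
Successors: activities 2 through 5 with durations [8, 8, 2, 3]
Sum of successor durations = 21
LF = 25 - 21 = 4

4


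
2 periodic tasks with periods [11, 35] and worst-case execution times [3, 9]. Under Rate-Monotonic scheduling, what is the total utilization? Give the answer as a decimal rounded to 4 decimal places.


Compute individual utilizations (exact fractions):
  Task 1: C/T = 3/11 (approx. 0.2727)
  Task 2: C/T = 9/35 (approx. 0.2571)
Total utilization U = 3/11 + 9/35 = 204/385
Rounded to 4 decimal places: U = 0.5299
RM (Liu & Layland) bound for 2 tasks = 0.828427; compare with U = 204/385 (approx. 0.529870)
U <= bound, so schedulable by RM sufficient condition.

0.5299


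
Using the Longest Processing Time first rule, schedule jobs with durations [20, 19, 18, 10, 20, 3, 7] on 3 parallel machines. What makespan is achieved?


Sort jobs in decreasing order (LPT): [20, 20, 19, 18, 10, 7, 3]
Assign each job to the least loaded machine:
  Machine 1: jobs [20, 10], load = 30
  Machine 2: jobs [20, 7, 3], load = 30
  Machine 3: jobs [19, 18], load = 37
Makespan = max load = 37

37


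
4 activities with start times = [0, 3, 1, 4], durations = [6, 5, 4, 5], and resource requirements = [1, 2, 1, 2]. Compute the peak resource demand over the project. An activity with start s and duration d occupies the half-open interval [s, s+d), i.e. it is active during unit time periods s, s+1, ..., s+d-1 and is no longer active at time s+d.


Each activity i is active on [start_i, start_i + duration_i).
Compute total resource usage per time slot:
  t=0: active resources = [1], total = 1
  t=1: active resources = [1, 1], total = 2
  t=2: active resources = [1, 1], total = 2
  t=3: active resources = [1, 2, 1], total = 4
  t=4: active resources = [1, 2, 1, 2], total = 6
  t=5: active resources = [1, 2, 2], total = 5
  t=6: active resources = [2, 2], total = 4
  t=7: active resources = [2, 2], total = 4
  t=8: active resources = [2], total = 2
Peak resource demand = 6

6


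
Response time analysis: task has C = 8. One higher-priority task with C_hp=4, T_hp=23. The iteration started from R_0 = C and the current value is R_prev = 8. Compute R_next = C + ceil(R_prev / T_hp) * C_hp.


R_next = C + ceil(R_prev / T_hp) * C_hp
ceil(8 / 23) = ceil(0.3478) = 1
Interference = 1 * 4 = 4
R_next = 8 + 4 = 12

12


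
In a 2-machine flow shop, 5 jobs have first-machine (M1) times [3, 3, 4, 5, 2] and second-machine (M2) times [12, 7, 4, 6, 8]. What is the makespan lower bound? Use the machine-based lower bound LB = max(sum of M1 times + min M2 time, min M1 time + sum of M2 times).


LB1 = sum(M1 times) + min(M2 times) = 17 + 4 = 21
LB2 = min(M1 times) + sum(M2 times) = 2 + 37 = 39
Lower bound = max(LB1, LB2) = max(21, 39) = 39

39


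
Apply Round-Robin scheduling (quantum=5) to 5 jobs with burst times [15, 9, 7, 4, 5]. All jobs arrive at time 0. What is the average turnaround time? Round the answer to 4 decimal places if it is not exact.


Time quantum = 5
Execution trace:
  J1 runs 5 units, time = 5
  J2 runs 5 units, time = 10
  J3 runs 5 units, time = 15
  J4 runs 4 units, time = 19
  J5 runs 5 units, time = 24
  J1 runs 5 units, time = 29
  J2 runs 4 units, time = 33
  J3 runs 2 units, time = 35
  J1 runs 5 units, time = 40
Finish times: [40, 33, 35, 19, 24]
Average turnaround = 151/5 = 30.2

30.2


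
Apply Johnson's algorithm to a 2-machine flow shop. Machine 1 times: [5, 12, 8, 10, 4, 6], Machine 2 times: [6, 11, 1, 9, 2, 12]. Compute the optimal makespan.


Apply Johnson's rule:
  Group 1 (a <= b): [(1, 5, 6), (6, 6, 12)]
  Group 2 (a > b): [(2, 12, 11), (4, 10, 9), (5, 4, 2), (3, 8, 1)]
Optimal job order: [1, 6, 2, 4, 5, 3]
Schedule:
  Job 1: M1 done at 5, M2 done at 11
  Job 6: M1 done at 11, M2 done at 23
  Job 2: M1 done at 23, M2 done at 34
  Job 4: M1 done at 33, M2 done at 43
  Job 5: M1 done at 37, M2 done at 45
  Job 3: M1 done at 45, M2 done at 46
Makespan = 46

46


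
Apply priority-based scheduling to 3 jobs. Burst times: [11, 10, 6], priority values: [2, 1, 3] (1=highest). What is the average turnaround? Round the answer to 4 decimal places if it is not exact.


Sort by priority (ascending = highest first):
Order: [(1, 10), (2, 11), (3, 6)]
Completion times:
  Priority 1, burst=10, C=10
  Priority 2, burst=11, C=21
  Priority 3, burst=6, C=27
Average turnaround = 58/3 = 19.3333

19.3333


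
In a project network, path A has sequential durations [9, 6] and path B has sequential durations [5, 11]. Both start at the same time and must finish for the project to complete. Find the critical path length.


Path A total = 9 + 6 = 15
Path B total = 5 + 11 = 16
Critical path = longest path = max(15, 16) = 16

16


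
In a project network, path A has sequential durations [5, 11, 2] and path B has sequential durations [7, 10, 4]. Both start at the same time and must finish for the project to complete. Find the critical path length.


Path A total = 5 + 11 + 2 = 18
Path B total = 7 + 10 + 4 = 21
Critical path = longest path = max(18, 21) = 21

21


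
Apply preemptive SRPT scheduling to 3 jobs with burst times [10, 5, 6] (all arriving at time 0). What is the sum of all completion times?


Since all jobs arrive at t=0, SRPT equals SPT ordering.
SPT order: [5, 6, 10]
Completion times:
  Job 1: p=5, C=5
  Job 2: p=6, C=11
  Job 3: p=10, C=21
Total completion time = 5 + 11 + 21 = 37

37


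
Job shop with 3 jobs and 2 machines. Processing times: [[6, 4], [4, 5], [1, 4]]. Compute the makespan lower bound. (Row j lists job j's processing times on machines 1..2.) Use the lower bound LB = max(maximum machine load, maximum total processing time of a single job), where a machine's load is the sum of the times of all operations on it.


Machine loads:
  Machine 1: 6 + 4 + 1 = 11
  Machine 2: 4 + 5 + 4 = 13
Max machine load = 13
Job totals:
  Job 1: 10
  Job 2: 9
  Job 3: 5
Max job total = 10
Lower bound = max(13, 10) = 13

13


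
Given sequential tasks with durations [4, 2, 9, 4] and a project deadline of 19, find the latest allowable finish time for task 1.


LF(activity 1) = deadline - sum of successor durations
Successors: activities 2 through 4 with durations [2, 9, 4]
Sum of successor durations = 15
LF = 19 - 15 = 4

4


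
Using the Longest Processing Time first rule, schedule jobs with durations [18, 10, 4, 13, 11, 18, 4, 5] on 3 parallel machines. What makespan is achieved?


Sort jobs in decreasing order (LPT): [18, 18, 13, 11, 10, 5, 4, 4]
Assign each job to the least loaded machine:
  Machine 1: jobs [18, 10], load = 28
  Machine 2: jobs [18, 5, 4], load = 27
  Machine 3: jobs [13, 11, 4], load = 28
Makespan = max load = 28

28


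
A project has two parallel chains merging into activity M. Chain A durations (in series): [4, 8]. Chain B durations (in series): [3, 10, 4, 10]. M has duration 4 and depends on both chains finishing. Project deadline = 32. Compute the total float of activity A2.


Forward pass: ES(A2) = sum of predecessors on chain A = 4
EF = ES + duration = 4 + 8 = 12
Backward pass: LF(M) = deadline = 32; LS(M) = 32 - 4 = 28
LF(A2) = LS(M) - sum(successors on chain A) = 28 - 0 = 28
LS = LF - duration = 28 - 8 = 20
Total float = LS - ES = 20 - 4 = 16

16


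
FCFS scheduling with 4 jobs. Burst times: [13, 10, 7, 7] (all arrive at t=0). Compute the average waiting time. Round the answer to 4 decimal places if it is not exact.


FCFS order (as given): [13, 10, 7, 7]
Waiting times:
  Job 1: wait = 0
  Job 2: wait = 13
  Job 3: wait = 23
  Job 4: wait = 30
Sum of waiting times = 66
Average waiting time = 66/4 = 16.5

16.5


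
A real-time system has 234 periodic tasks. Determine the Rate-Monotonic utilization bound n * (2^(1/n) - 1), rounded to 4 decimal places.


Compute 2^(1/234) = 1.0029665590
Subtract 1: 1.0029665590 - 1 = 0.0029665590
Multiply by n: 234 * 0.0029665590 = 0.6941748060
Round to 4 dp: 0.6942

0.6942


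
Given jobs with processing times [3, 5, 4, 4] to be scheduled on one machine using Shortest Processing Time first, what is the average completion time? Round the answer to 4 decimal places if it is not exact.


Sort jobs by processing time (SPT order): [3, 4, 4, 5]
Compute completion times sequentially:
  Job 1: processing = 3, completes at 3
  Job 2: processing = 4, completes at 7
  Job 3: processing = 4, completes at 11
  Job 4: processing = 5, completes at 16
Sum of completion times = 37
Average completion time = 37/4 = 9.25

9.25


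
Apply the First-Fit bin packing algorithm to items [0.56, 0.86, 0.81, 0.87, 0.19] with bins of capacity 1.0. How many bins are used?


Place items sequentially using First-Fit:
  Item 0.56 -> new Bin 1
  Item 0.86 -> new Bin 2
  Item 0.81 -> new Bin 3
  Item 0.87 -> new Bin 4
  Item 0.19 -> Bin 1 (now 0.75)
Total bins used = 4

4


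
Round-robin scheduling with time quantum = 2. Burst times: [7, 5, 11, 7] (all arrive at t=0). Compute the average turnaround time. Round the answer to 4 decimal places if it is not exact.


Time quantum = 2
Execution trace:
  J1 runs 2 units, time = 2
  J2 runs 2 units, time = 4
  J3 runs 2 units, time = 6
  J4 runs 2 units, time = 8
  J1 runs 2 units, time = 10
  J2 runs 2 units, time = 12
  J3 runs 2 units, time = 14
  J4 runs 2 units, time = 16
  J1 runs 2 units, time = 18
  J2 runs 1 units, time = 19
  J3 runs 2 units, time = 21
  J4 runs 2 units, time = 23
  J1 runs 1 units, time = 24
  J3 runs 2 units, time = 26
  J4 runs 1 units, time = 27
  J3 runs 2 units, time = 29
  J3 runs 1 units, time = 30
Finish times: [24, 19, 30, 27]
Average turnaround = 100/4 = 25.0

25.0


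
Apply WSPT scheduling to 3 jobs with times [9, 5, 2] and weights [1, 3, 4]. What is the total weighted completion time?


Compute p/w ratios and sort ascending (WSPT): [(2, 4), (5, 3), (9, 1)]
Compute weighted completion times:
  Job (p=2,w=4): C=2, w*C=4*2=8
  Job (p=5,w=3): C=7, w*C=3*7=21
  Job (p=9,w=1): C=16, w*C=1*16=16
Total weighted completion time = 45

45


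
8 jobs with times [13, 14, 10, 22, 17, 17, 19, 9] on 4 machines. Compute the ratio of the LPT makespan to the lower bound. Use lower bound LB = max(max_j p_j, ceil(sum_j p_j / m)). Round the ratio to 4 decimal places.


LPT order: [22, 19, 17, 17, 14, 13, 10, 9]
Machine loads after assignment: [31, 29, 31, 30]
LPT makespan = 31
Lower bound = max(max_job, ceil(total/4)) = max(22, 31) = 31
Ratio = 31 / 31 = 1.0

1.0


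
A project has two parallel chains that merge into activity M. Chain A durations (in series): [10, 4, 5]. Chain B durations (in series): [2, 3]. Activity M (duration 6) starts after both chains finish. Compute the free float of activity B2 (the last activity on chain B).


ES(B2) = sum of predecessors on chain B = 2
EF(B2) = ES + duration = 2 + 3 = 5
Successor of B2 is M. ES(M) = max(sum(A), sum(B)) = max(19, 5) = 19
Free float = ES(successor) - EF(current) = 19 - 5 = 14

14
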